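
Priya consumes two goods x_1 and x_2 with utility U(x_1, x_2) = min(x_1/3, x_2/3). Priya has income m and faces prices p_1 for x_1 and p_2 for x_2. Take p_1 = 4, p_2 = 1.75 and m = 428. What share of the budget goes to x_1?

share on x_1 = 0.6957

Leontief preferences: the optimum is at the kink where x_1/3 = x_2/3, i.e. x_2 = x_1.
Budget: p_1·x_1 + p_2·x_1 = m, so (3·p_1 + 3·p_2)·x_1 = 3·m.
Demand: x_1*(p_1,p_2,m) = 3·m/(3·p_1 + 3·p_2), x_2* = 3·m/(3·p_1 + 3·p_2).
Here 3·4 + 3·1.75 = 17.25, giving x_1* = 74.4348 and x_2* = 74.4348.
Expenditure on x_1: 4·74.4348 = 297.7391; share = 0.6957.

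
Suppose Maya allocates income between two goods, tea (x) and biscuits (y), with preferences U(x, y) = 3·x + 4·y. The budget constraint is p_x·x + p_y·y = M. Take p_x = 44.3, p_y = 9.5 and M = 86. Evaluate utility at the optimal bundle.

V = 36.2105

Perfect substitutes: compare marginal utility per dollar. 3/p_x vs 4/p_y → 0.0677 vs 0.4211.
y gives more utility per dollar, so spend all income on y: y* = M/p_y, x* = 0.
Numerically: x* = 0, y* = 9.0526.
Utility at the optimum: U(0, 9.0526) = 36.2105.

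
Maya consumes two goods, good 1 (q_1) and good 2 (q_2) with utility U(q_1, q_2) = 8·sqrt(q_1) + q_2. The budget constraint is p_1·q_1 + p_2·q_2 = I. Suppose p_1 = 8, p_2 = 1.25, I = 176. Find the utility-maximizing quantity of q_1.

Utility is quasi-linear in q_2; the FOC for q_1 is 4/√q_1 = p_1/p_2.
Thus q_1* = (4·p_2/p_1)² — independent of I — with the rest of income spent on q_2.
Plugging in: q_1* = (4·1.25/8)² = 0.3906.

q_1* = 0.3906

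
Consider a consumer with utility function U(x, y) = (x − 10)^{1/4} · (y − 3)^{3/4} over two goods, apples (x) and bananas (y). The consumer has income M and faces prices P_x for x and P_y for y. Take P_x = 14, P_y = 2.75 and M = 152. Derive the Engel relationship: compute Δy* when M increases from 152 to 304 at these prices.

MRS = (1/3)·(y−3)/(x−10). Tangency with P_x/P_y gives y−3 = 3·(P_x/P_y)·(x−10).
After buying the subsistence bundle (10, 3), a share 0.25 of the remaining income goes to x: x* = 10 + 0.25·(M − 10P_x − 3P_y)/P_x.
Discretionary income = 152 − 10·14 − 3·2.75 = 3.75; y* = 3 + 0.75·3.75/2.75 = 4.0227.
At M' = 304: y* = 45.4773. Change: 45.4773 − 4.0227 = 41.4545.

Δy* = 41.4545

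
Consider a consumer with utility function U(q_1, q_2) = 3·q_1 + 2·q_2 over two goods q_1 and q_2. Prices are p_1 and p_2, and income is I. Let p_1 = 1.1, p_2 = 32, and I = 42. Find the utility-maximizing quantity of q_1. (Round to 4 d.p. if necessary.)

q_1* = 38.1818

Numerically: q_1* = 38.1818, q_2* = 0.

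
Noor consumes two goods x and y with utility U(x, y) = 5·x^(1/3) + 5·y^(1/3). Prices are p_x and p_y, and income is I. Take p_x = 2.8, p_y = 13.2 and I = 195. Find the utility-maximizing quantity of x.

From the CES first-order condition, (y/x)^(2/3) = p_x/p_y.
Hence y/x = (p_x/p_y)^(1/(2/3)), i.e. raised to the 1.5 power.
Substitute y = (y/x)·x into the budget: x* = I/(p_x + p_y·(y/x)).
Numerically y/x = 0.097696, so x* = 195/(2.8 + 13.2·0.097696) = 47.6821.

x* = 47.6821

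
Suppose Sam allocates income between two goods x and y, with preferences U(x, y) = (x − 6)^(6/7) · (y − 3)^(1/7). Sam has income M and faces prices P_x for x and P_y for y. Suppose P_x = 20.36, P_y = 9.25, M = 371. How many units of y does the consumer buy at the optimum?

This is Cobb-Douglas in (x−6, y−3): tangency gives 6/7·P_y·(y−3) = 1/7·P_x·(x−6).
After buying the subsistence bundle (6, 3), a share 6/7 of the remaining income goes to x: x* = 6 + 6/7·(M − 6P_x − 3P_y)/P_x.
Discretionary income = 371 − 6·20.36 − 3·9.25 = 221.09; y* = 3 + 1/7·221.09/9.25 = 6.4145.

y* = 6.4145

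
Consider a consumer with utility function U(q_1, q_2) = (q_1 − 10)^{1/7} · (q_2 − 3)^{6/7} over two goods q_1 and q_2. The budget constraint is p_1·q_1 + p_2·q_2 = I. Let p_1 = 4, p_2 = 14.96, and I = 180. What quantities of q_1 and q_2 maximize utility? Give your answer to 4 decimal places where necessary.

After buying the subsistence bundle (10, 3), a share 1/7 of the remaining income goes to q_1: q_1* = 10 + 1/7·(I − 10p_1 − 3p_2)/p_1.
Discretionary income = 180 − 10·4 − 3·14.96 = 95.12; q_1* = 10 + 1/7·95.12/4 = 13.3971; q_2* = 3 + 6/7·95.12/14.96 = 8.45.

q_1* = 13.3971, q_2* = 8.45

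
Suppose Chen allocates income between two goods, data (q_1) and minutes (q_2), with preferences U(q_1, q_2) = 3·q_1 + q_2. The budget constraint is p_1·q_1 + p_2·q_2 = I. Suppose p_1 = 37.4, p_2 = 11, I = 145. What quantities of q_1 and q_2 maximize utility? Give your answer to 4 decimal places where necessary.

Linear utility — the consumer picks whichever good has higher MU/price: 3/37.4 = 0.0802 vs 1/11 = 0.0909.
q_2 gives more utility per dollar, so spend all income on q_2: q_2* = I/p_2, q_1* = 0.
Numerically: q_1* = 0, q_2* = 13.1818.

q_1* = 0, q_2* = 13.1818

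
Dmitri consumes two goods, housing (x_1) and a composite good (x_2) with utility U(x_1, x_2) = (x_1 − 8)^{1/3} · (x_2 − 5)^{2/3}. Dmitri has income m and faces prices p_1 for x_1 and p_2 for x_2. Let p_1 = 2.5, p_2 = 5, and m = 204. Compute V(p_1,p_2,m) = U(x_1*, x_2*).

MRS = (1/2)·(x_2−5)/(x_1−8). Tangency with p_1/p_2 gives x_2−5 = 2·(p_1/p_2)·(x_1−8).
After buying the subsistence bundle (8, 5), a share 1/3 of the remaining income goes to x_1: x_1* = 8 + 1/3·(m − 8p_1 − 5p_2)/p_1.
Discretionary income = 204 − 8·2.5 − 5·5 = 159; x_1* = 8 + 1/3·159/2.5 = 29.2; x_2* = 5 + 2/3·159/5 = 26.2.
Utility at the optimum: U(29.2, 26.2) = 21.2.

V = 21.2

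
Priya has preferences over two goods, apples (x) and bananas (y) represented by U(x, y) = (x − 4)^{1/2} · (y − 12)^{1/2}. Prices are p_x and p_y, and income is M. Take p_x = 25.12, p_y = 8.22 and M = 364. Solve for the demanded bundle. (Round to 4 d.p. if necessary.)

x* = 7.2818, y* = 22.0292

MRS = (y−12)/(x−4). Tangency with p_x/p_y gives y−12 = (p_x/p_y)·(x−4).
Substituting into the budget: x* = 4 + 0.5·(M − 4·p_x − 12·p_y)/p_x, and y* = 12 + 0.5·(…)/p_y.
Discretionary income = 364 − 4·25.12 − 12·8.22 = 164.88; x* = 4 + 0.5·164.88/25.12 = 7.2818; y* = 12 + 0.5·164.88/8.22 = 22.0292.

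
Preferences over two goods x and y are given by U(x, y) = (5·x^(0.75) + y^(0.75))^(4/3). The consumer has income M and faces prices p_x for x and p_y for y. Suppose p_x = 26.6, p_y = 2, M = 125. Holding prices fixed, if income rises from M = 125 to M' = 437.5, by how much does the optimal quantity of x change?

Δx* = 2.4659

From the CES first-order condition, 5·(y/x)^(0.25) = p_x/p_y.
Hence y/x = ((1/5)·p_x/p_y)^(1/(0.25)), i.e. raised to the 4 power.
Substitute y = (y/x)·x into the budget: x* = M/(p_x + p_y·(y/x)).
Numerically y/x = 50.064115, so x* = 125/(26.6 + 2·50.064115) = 0.9864.
At M' = 437.5: x* = 3.4523. Change: 3.4523 − 0.9864 = 2.4659.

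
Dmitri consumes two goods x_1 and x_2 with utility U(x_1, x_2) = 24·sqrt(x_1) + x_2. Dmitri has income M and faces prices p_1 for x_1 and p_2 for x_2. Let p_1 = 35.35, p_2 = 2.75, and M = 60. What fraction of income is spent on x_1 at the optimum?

share on x_1 = 0.5134

Plugging in: x_1* = (12·2.75/35.35)² = 0.8715, x_2* = 10.6159.
Expenditure on x_1: 35.35·0.8715 = 30.8062; share = 0.5134.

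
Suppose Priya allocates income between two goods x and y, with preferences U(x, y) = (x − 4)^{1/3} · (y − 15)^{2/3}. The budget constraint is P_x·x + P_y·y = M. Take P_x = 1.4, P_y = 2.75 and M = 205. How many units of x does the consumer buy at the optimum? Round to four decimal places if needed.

This is Cobb-Douglas in (x−4, y−15): tangency gives 1/3·P_y·(y−15) = 2/3·P_x·(x−4).
Substituting into the budget: x* = 4 + 1/3·(M − 4·P_x − 15·P_y)/P_x, and y* = 15 + 2/3·(…)/P_y.
Discretionary income = 205 − 4·1.4 − 15·2.75 = 158.15; x* = 4 + 1/3·158.15/1.4 = 41.6548.

x* = 41.6548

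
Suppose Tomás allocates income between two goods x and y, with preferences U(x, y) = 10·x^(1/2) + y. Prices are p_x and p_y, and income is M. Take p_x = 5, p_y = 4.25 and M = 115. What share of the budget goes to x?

Set MRS = p_x/p_y: 5·x^(−1/2) = p_x/p_y.
Thus x* = (5·p_y/p_x)² — independent of M — with the rest of income spent on y.
Plugging in: x* = (5·4.25/5)² = 18.0625, y* = 5.8088.
Expenditure on x: 5·18.0625 = 90.3125; share = 0.7853.

share on x = 0.7853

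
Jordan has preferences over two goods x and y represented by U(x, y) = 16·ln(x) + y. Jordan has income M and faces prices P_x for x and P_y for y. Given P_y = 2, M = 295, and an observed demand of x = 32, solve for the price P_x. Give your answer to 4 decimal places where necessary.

Set MRS = P_x/P_y: (16/x)/1 = P_x/P_y.
So x*(P_x,P_y) = 16·P_y/P_x, independent of income; and y* = (M − 16·P_y)/P_y.
Set x* = 32 in the demand function and solve for P_x: P_x = 1.

P_x = 1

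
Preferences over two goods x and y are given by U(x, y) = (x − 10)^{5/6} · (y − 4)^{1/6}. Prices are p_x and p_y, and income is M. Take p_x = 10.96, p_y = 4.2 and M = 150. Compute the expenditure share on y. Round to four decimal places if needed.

share on y = 0.1382

MRS = 5·(y−4)/(x−10). Tangency with p_x/p_y gives y−4 = (1/5)·(p_x/p_y)·(x−10).
After buying the subsistence bundle (10, 4), a share 5/6 of the remaining income goes to x: x* = 10 + 5/6·(M − 10p_x − 4p_y)/p_x.
Discretionary income = 150 − 10·10.96 − 4·4.2 = 23.6; x* = 10 + 5/6·23.6/10.96 = 11.7944; y* = 4 + 1/6·23.6/4.2 = 4.9365.
Expenditure on y: 4.2·4.9365 = 20.7333; share = 0.1382.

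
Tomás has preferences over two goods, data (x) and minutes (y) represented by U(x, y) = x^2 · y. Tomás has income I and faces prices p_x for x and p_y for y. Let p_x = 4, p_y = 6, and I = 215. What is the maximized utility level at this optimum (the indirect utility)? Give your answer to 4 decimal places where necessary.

V = 15336.9985

MU_x/MU_y = (2·y)/(x); tangency sets this equal to p_x/p_y.
Rearranging, p_y·y = (1/2)·p_x·x. Substituting into the budget gives p_x·x·(1 + (1/2)) = I.
Demand: x*(p_x,p_y,I) = 2/3·I/p_x and y* = 1/3·I/p_y.
At p_x=4, p_y=6, I=215: x* = 2/3·215/4 = 35.8333, y* = 11.9444.
Utility at the optimum: U(35.8333, 11.9444) = 15336.9985.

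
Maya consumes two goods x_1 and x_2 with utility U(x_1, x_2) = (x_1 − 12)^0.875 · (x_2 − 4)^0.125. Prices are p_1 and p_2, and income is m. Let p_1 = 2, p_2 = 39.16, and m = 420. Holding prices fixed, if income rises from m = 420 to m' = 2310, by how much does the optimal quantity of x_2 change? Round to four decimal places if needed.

MRS = 7·(x_2−4)/(x_1−12). Tangency with p_1/p_2 gives x_2−4 = (1/7)·(p_1/p_2)·(x_1−12).
Substituting into the budget: x_1* = 12 + 0.875·(m − 12·p_1 − 4·p_2)/p_1, and x_2* = 4 + 0.125·(…)/p_2.
Discretionary income = 420 − 12·2 − 4·39.16 = 239.36; x_2* = 4 + 0.125·239.36/39.16 = 4.764.
At m' = 2310: x_2* = 10.797. Change: 10.797 − 4.764 = 6.0329.

Δx_2* = 6.0329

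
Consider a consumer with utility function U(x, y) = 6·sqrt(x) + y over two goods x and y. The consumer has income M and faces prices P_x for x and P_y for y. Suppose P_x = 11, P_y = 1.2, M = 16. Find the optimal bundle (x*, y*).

x* = 0.1071, y* = 12.3515

MU_x = 3/√x, MU_y = 1. Tangency: 3/√x = P_x/P_y.
Thus x* = (3·P_y/P_x)² — independent of M — with the rest of income spent on y.
Plugging in: x* = (3·1.2/11)² = 0.1071, y* = 12.3515.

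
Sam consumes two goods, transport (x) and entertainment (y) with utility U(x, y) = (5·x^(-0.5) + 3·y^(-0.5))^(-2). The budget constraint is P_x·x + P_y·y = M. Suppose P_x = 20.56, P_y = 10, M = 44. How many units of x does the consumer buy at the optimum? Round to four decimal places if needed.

MRS = MU_x/MU_y = (5/3)·(y/x)^(1.5). Set equal to P_x/P_y.
Hence y/x = ((3/5)·P_x/P_y)^(1/(1.5)), i.e. raised to the 2/3 power.
With the ratio pinned down, the budget gives x* = M/(P_x + P_y·(y/x)) and y* = (y/x)·x*.
Numerically y/x = 1.150225, so x* = 44/(20.56 + 10·1.150225) = 1.3723.

x* = 1.3723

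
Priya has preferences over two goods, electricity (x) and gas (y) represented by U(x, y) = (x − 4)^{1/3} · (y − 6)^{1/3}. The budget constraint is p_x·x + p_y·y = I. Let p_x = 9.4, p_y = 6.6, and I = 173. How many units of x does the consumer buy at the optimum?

x* = 9.0957

MRS = (y−6)/(x−4). Tangency with p_x/p_y gives y−6 = (p_x/p_y)·(x−4).
After buying the subsistence bundle (4, 6), a share 0.5 of the remaining income goes to x: x* = 4 + 0.5·(I − 4p_x − 6p_y)/p_x.
Discretionary income = 173 − 4·9.4 − 6·6.6 = 95.8; x* = 4 + 0.5·95.8/9.4 = 9.0957.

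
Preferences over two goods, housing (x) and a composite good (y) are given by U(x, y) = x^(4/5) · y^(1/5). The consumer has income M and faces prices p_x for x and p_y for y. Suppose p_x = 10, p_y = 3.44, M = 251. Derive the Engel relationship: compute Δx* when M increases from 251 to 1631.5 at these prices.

Δx* = 110.44

Demand: x*(p_x,p_y,M) = 0.8·M/p_x and y* = 0.2·M/p_y.
At p_x=10, p_y=3.44, M=251: x* = 0.8·251/10 = 20.08.
At M' = 1631.5: x* = 130.52. Change: 130.52 − 20.08 = 110.44.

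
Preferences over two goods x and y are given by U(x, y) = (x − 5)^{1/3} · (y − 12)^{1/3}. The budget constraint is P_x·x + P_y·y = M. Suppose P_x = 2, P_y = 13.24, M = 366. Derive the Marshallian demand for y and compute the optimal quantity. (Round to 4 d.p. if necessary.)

This is Cobb-Douglas in (x−5, y−12): tangency gives 1/3·P_y·(y−12) = 1/3·P_x·(x−5).
After buying the subsistence bundle (5, 12), a share 0.5 of the remaining income goes to x: x* = 5 + 0.5·(M − 5P_x − 12P_y)/P_x.
Discretionary income = 366 − 5·2 − 12·13.24 = 197.12; y* = 12 + 0.5·197.12/13.24 = 19.4441.

y* = 19.4441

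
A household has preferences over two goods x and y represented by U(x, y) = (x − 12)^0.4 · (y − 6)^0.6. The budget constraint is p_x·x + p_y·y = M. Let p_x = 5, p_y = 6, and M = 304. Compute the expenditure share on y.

Substituting into the budget: x* = 12 + 0.4·(M − 12·p_x − 6·p_y)/p_x, and y* = 6 + 0.6·(…)/p_y.
Discretionary income = 304 − 12·5 − 6·6 = 208; x* = 12 + 0.4·208/5 = 28.64; y* = 6 + 0.6·208/6 = 26.8.
Expenditure on y: 6·26.8 = 160.8; share = 0.5289.

share on y = 0.5289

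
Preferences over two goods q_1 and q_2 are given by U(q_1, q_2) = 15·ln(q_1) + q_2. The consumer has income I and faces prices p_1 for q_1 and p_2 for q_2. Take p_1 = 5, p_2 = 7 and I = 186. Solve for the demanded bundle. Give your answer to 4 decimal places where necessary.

q_1* = 21, q_2* = 11.5714

At the given prices: q_1* = 15·7/5 = 21, and q_2* = 11.5714.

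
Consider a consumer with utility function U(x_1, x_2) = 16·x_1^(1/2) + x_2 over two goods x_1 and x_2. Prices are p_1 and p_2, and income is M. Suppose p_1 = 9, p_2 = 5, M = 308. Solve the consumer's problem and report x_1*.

MU_x_1 = 8/√x_1, MU_x_2 = 1. Tangency: 8/√x_1 = p_1/p_2.
Solve: √x_1 = 8·p_2/p_1, so x_1*(p_1,p_2) = (8·p_2/p_1)², and x_2* = (M − p_1·x_1*)/p_2.
Plugging in: x_1* = (8·5/9)² = 19.7531.

x_1* = 19.7531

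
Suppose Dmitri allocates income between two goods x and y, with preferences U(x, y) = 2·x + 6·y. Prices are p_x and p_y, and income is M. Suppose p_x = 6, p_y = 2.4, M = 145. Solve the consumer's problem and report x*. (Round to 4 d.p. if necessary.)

x* = 0

Perfect substitutes: compare marginal utility per dollar. 2/p_x vs 6/p_y → 0.3333 vs 2.5.
y gives more utility per dollar, so spend all income on y: y* = M/p_y, x* = 0.
Numerically: x* = 0, y* = 60.4167.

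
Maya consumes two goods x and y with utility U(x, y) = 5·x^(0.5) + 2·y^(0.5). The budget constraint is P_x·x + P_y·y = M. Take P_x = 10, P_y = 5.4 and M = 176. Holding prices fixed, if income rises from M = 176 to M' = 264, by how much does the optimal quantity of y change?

MU_x ∝ 5·x^(-0.5), MU_y ∝ 2·y^(-0.5), so MRS = (5/2)·(y/x)^(0.5) = P_x/P_y.
Hence y/x = ((2/5)·P_x/P_y)^(1/(0.5)), i.e. raised to the 2 power.
Substitute y = (y/x)·x into the budget: x* = M/(P_x + P_y·(y/x)).
Numerically y/x = 0.548697, so x* = 176/(10 + 5.4·0.548697) = 13.5771 and y* = 0.548697·13.5771 = 7.4497.
At M' = 264: y* = 11.1746. Change: 11.1746 − 7.4497 = 3.7249.

Δy* = 3.7249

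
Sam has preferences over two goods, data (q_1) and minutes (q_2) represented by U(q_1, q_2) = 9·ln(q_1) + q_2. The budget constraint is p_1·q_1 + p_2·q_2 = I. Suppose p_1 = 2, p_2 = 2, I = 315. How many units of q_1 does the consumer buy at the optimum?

q_1* = 9

MU_q_1 = 9/q_1, MU_q_2 = 1. Tangency: 9/q_1 = p_1/p_2.
So q_1*(p_1,p_2) = 9·p_2/p_1, independent of income; and q_2* = (I − 9·p_2)/p_2.
At the given prices: q_1* = 9·2/2 = 9.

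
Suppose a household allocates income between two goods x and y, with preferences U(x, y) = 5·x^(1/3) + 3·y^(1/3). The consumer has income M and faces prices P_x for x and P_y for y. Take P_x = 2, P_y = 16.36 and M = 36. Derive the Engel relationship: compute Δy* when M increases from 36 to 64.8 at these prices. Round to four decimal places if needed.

Substitute y = (y/x)·x into the budget: x* = M/(P_x + P_y·(y/x)).
Numerically y/x = 0.019865, so x* = 36/(2 + 16.36·0.019865) = 15.4839 and y* = 0.019865·15.4839 = 0.3076.
At M' = 64.8: y* = 0.5537. Change: 0.5537 − 0.3076 = 0.2461.

Δy* = 0.2461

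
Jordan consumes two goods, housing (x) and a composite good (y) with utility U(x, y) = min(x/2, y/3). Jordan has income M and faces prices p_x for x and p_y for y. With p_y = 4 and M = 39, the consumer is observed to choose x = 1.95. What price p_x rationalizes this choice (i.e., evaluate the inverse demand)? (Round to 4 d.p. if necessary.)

p_x = 14

Leontief preferences: the optimum is at the kink where x/2 = y/3, i.e. y = (3/2)·x.
Budget: p_x·x + p_y·(3/2)·x = M, so (2·p_x + 3·p_y)·x = 2·M.
Demand: x*(p_x,p_y,M) = 2·M/(2·p_x + 3·p_y), y* = 3·M/(2·p_x + 3·p_y).
Set x* = 1.95 in the demand function and solve for p_x: p_x = 14.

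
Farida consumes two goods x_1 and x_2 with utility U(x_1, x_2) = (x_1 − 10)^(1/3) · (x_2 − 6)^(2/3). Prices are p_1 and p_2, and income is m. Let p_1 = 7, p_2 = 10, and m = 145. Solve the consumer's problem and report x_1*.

Let x_1' = x_1−10, x_2' = x_2−6. MRS = (1/2)·x_2'/x_1' = p_1/p_2.
After buying the subsistence bundle (10, 6), a share 1/3 of the remaining income goes to x_1: x_1* = 10 + 1/3·(m − 10p_1 − 6p_2)/p_1.
Discretionary income = 145 − 10·7 − 6·10 = 15; x_1* = 10 + 1/3·15/7 = 10.7143.

x_1* = 10.7143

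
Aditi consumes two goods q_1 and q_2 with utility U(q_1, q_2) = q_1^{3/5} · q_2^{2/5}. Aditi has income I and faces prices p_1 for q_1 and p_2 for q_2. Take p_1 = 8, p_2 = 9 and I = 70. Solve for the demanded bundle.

Tangency: MRS = (3/2)·q_2/q_1 = p_1/p_2.
Rearranging, p_2·q_2 = (2/3)·p_1·q_1. Substituting into the budget gives p_1·q_1·(1 + (2/3)) = I.
Demand: q_1*(p_1,p_2,I) = 0.6·I/p_1 and q_2* = 0.4·I/p_2.
At p_1=8, p_2=9, I=70: q_1* = 0.6·70/8 = 5.25, q_2* = 3.1111.

q_1* = 5.25, q_2* = 3.1111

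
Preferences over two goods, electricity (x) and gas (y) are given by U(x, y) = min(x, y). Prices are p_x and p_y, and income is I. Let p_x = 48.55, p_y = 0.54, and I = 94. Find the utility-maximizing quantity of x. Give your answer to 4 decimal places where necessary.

Leontief preferences: the optimum is at the kink where x/1 = y/1, i.e. y = x.
Budget: p_x·x + p_y·x = I, so (p_x + p_y)·x = I.
Demand: x*(p_x,p_y,I) = I/(p_x + p_y), y* = I/(p_x + p_y).
Here 48.55 + 0.54 = 49.09, giving x* = 1.9149.

x* = 1.9149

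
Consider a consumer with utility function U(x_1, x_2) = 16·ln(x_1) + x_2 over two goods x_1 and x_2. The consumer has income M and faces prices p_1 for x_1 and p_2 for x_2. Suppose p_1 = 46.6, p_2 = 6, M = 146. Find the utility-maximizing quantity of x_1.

MU_x_1 = 16/x_1, MU_x_2 = 1. Tangency: 16/x_1 = p_1/p_2.
So x_1*(p_1,p_2) = 16·p_2/p_1, independent of income; and x_2* = (M − 16·p_2)/p_2.
At the given prices: x_1* = 16·6/46.6 = 2.0601.

x_1* = 2.0601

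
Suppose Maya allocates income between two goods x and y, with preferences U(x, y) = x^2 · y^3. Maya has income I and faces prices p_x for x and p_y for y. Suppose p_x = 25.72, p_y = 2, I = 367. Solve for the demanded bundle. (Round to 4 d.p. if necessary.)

x* = 5.7076, y* = 110.1

Demand: x*(p_x,p_y,I) = 0.4·I/p_x and y* = 0.6·I/p_y.
At p_x=25.72, p_y=2, I=367: x* = 0.4·367/25.72 = 5.7076, y* = 110.1.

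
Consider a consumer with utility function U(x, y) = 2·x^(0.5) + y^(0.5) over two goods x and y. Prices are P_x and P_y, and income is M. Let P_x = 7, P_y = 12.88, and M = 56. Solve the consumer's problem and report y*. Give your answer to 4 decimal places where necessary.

y* = 0.5201

MU_x ∝ 2·x^(-0.5), MU_y ∝ y^(-0.5), so MRS = 2·(y/x)^(0.5) = P_x/P_y.
Hence y/x = ((1/2)·P_x/P_y)^(1/(0.5)), i.e. raised to the 2 power.
With the ratio pinned down, the budget gives x* = M/(P_x + P_y·(y/x)) and y* = (y/x)·x*.
Numerically y/x = 0.073842, so x* = 56/(7 + 12.88·0.073842) = 7.0431 and y* = 0.073842·7.0431 = 0.5201.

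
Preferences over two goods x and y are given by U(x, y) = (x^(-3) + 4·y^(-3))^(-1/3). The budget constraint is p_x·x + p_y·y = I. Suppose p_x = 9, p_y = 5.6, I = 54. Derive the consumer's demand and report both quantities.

From the CES first-order condition, (1/4)·(y/x)^(4) = p_x/p_y.
Hence y/x = (4·p_x/p_y)^(1/(4)), i.e. raised to the 0.25 power.
With the ratio pinned down, the budget gives x* = I/(p_x + p_y·(y/x)) and y* = (y/x)·x*.
Numerically y/x = 1.592314, so x* = 54/(9 + 5.6·1.592314) = 3.0139 and y* = 1.592314·3.0139 = 4.7991.

x* = 3.0139, y* = 4.7991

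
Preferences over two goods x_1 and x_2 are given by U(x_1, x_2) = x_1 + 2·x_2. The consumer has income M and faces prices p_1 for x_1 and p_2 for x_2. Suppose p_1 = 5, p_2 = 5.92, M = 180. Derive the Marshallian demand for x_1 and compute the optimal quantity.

Linear utility — the consumer picks whichever good has higher MU/price: 1/5 = 0.2 vs 2/5.92 = 0.3378.
x_2 gives more utility per dollar, so spend all income on x_2: x_2* = M/p_2, x_1* = 0.
Numerically: x_1* = 0, x_2* = 30.4054.

x_1* = 0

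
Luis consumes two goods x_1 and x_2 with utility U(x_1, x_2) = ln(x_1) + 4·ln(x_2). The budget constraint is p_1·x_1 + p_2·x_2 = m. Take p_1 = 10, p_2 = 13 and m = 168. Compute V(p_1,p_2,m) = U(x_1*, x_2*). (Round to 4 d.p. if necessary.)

MU_x_1/MU_x_2 = (x_2)/(4·x_1); tangency sets this equal to p_1/p_2.
So p_2·x_2 = 4·p_1·x_1; combined with the budget, a share 0.2 of income goes to x_1.
Demand: x_1*(p_1,p_2,m) = 0.2·m/p_1 and x_2* = 0.8·m/p_2.
At p_1=10, p_2=13, m=168: x_1* = 0.2·168/10 = 3.36, x_2* = 10.3385.
Utility at the optimum: U(3.36, 10.3385) = 10.5554.

V = 10.5554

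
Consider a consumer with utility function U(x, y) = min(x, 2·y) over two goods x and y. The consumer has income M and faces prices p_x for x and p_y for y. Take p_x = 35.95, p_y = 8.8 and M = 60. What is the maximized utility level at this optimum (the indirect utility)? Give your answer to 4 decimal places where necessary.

V = 1.487

With perfect complements, no substitution: consume in ratio x:y = 2:1.
Budget: p_x·x + p_y·(1/2)·x = M, so (2·p_x + p_y)·x = 2·M.
Demand: x*(p_x,p_y,M) = 2·M/(2·p_x + p_y), y* = M/(2·p_x + p_y).
Here 2·35.95 + 8.8 = 80.7, giving x* = 1.487 and y* = 0.7435.
Utility at the optimum: U(1.487, 0.7435) = 1.487.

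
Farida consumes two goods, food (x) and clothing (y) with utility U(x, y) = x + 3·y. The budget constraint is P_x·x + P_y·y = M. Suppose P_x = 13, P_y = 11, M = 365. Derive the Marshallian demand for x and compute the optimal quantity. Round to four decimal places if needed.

x* = 0

Perfect substitutes: compare marginal utility per dollar. 1/P_x vs 3/P_y → 0.0769 vs 0.2727.
y gives more utility per dollar, so spend all income on y: y* = M/P_y, x* = 0.
Numerically: x* = 0, y* = 33.1818.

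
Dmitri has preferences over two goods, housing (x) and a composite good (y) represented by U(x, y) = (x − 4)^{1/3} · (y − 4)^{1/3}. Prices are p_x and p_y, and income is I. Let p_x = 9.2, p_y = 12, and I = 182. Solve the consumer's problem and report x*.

x* = 9.2826

This is Cobb-Douglas in (x−4, y−4): tangency gives 1/3·p_y·(y−4) = 1/3·p_x·(x−4).
After buying the subsistence bundle (4, 4), a share 0.5 of the remaining income goes to x: x* = 4 + 0.5·(I − 4p_x − 4p_y)/p_x.
Discretionary income = 182 − 4·9.2 − 4·12 = 97.2; x* = 4 + 0.5·97.2/9.2 = 9.2826.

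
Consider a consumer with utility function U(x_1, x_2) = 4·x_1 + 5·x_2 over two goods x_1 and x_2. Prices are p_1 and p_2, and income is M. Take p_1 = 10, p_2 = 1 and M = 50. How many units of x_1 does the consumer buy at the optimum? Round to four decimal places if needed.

x_1* = 0

Linear utility — the consumer picks whichever good has higher MU/price: 4/10 = 0.4 vs 5/1 = 5.
x_2 gives more utility per dollar, so spend all income on x_2: x_2* = M/p_2, x_1* = 0.
Numerically: x_1* = 0, x_2* = 50.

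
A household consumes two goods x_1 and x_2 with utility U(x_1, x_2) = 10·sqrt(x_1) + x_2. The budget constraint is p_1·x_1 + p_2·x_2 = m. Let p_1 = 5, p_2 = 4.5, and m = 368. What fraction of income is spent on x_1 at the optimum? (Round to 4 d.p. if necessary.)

Set MRS = p_1/p_2: 5·x_1^(−1/2) = p_1/p_2.
Thus x_1* = (5·p_2/p_1)² — independent of m — with the rest of income spent on x_2.
Plugging in: x_1* = (5·4.5/5)² = 20.25, x_2* = 59.2778.
Expenditure on x_1: 5·20.25 = 101.25; share = 0.2751.

share on x_1 = 0.2751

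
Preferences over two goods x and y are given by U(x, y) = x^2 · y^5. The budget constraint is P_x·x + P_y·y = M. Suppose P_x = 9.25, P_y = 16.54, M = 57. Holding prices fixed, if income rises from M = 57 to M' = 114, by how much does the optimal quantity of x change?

Δx* = 1.7606

Demand: x*(P_x,P_y,M) = 2/7·M/P_x and y* = 5/7·M/P_y.
At P_x=9.25, P_y=16.54, M=57: x* = 2/7·57/9.25 = 1.7606.
At M' = 114: x* = 3.5212. Change: 3.5212 − 1.7606 = 1.7606.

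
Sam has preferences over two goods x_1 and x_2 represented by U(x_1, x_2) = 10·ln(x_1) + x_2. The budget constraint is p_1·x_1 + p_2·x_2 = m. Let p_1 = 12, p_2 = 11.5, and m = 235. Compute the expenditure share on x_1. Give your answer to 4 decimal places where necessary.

At the given prices: x_1* = 10·11.5/12 = 9.5833, and x_2* = 10.4348.
Expenditure on x_1: 12·9.5833 = 115; share = 0.4894.

share on x_1 = 0.4894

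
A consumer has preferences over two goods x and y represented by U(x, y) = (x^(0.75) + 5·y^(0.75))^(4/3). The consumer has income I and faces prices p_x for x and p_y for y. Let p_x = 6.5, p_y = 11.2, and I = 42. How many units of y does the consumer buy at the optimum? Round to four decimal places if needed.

MU_x ∝ x^(-0.25), MU_y ∝ 5·y^(-0.25), so MRS = (1/5)·(y/x)^(0.25) = p_x/p_y.
Solve for the ratio: y/x = [5·p_x/p_y]^(4).
With the ratio pinned down, the budget gives x* = I/(p_x + p_y·(y/x)) and y* = (y/x)·x*.
Numerically y/x = 70.902468, so x* = 42/(6.5 + 11.2·70.902468) = 0.0525 and y* = 70.902468·0.0525 = 3.7196.

y* = 3.7196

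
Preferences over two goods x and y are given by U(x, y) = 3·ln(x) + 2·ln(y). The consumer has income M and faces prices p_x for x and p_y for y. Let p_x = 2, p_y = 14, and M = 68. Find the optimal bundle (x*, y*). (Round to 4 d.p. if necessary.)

x* = 20.4, y* = 1.9429

Demand: x*(p_x,p_y,M) = 0.6·M/p_x and y* = 0.4·M/p_y.
At p_x=2, p_y=14, M=68: x* = 0.6·68/2 = 20.4, y* = 1.9429.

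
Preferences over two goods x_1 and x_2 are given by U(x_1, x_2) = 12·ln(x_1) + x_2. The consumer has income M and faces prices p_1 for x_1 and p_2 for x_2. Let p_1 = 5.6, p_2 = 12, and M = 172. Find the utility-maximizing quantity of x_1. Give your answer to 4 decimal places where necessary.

So x_1*(p_1,p_2) = 12·p_2/p_1, independent of income; and x_2* = (M − 12·p_2)/p_2.
At the given prices: x_1* = 12·12/5.6 = 25.7143.

x_1* = 25.7143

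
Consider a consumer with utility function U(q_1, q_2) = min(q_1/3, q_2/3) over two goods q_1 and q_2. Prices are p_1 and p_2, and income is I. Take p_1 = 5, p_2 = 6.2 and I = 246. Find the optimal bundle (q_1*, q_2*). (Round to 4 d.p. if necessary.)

With perfect complements, no substitution: consume in ratio q_1:q_2 = 3:3.
Budget: p_1·q_1 + p_2·q_1 = I, so (3·p_1 + 3·p_2)·q_1 = 3·I.
Demand: q_1*(p_1,p_2,I) = 3·I/(3·p_1 + 3·p_2), q_2* = 3·I/(3·p_1 + 3·p_2).
Here 3·5 + 3·6.2 = 33.6, giving q_1* = 21.9643 and q_2* = 21.9643.

q_1* = 21.9643, q_2* = 21.9643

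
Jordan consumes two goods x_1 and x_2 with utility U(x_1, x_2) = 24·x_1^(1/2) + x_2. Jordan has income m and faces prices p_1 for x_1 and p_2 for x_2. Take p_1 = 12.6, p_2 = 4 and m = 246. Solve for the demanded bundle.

x_1* = 14.5125, x_2* = 15.7857

Utility is quasi-linear in x_2; the FOC for x_1 is 12/√x_1 = p_1/p_2.
Thus x_1* = (12·p_2/p_1)² — independent of m — with the rest of income spent on x_2.
Plugging in: x_1* = (12·4/12.6)² = 14.5125, x_2* = 15.7857.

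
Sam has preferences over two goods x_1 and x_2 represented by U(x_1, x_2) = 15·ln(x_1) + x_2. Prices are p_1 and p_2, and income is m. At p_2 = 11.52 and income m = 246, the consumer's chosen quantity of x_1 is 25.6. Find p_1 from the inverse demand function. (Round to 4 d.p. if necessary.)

Set MRS = p_1/p_2: (15/x_1)/1 = p_1/p_2.
So x_1*(p_1,p_2) = 15·p_2/p_1, independent of income; and x_2* = (m − 15·p_2)/p_2.
Set x_1* = 25.6 in the demand function and solve for p_1: p_1 = 6.75.

p_1 = 6.75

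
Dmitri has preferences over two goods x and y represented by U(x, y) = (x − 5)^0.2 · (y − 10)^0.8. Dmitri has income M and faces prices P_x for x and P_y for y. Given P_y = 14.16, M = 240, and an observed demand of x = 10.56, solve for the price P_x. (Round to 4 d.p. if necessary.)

MRS = (1/4)·(y−10)/(x−5). Tangency with P_x/P_y gives y−10 = 4·(P_x/P_y)·(x−5).
Substituting into the budget: x* = 5 + 0.2·(M − 5·P_x − 10·P_y)/P_x, and y* = 10 + 0.8·(…)/P_y.
Set x* = 10.56 in the demand function and solve for P_x: P_x = 3.

P_x = 3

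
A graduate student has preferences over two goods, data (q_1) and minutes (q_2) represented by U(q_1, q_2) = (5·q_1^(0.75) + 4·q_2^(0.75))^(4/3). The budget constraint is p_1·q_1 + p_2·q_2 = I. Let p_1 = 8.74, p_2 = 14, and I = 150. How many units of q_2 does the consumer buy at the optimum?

From the CES first-order condition, (5/4)·(q_2/q_1)^(0.25) = p_1/p_2.
Solve for the ratio: q_2/q_1 = [(4/5)·p_1/p_2]^(4).
With the ratio pinned down, the budget gives q_1* = I/(p_1 + p_2·(q_2/q_1)) and q_2* = (q_2/q_1)·q_1*.
Numerically q_2/q_1 = 0.062215, so q_1* = 150/(8.74 + 14·0.062215) = 15.6071 and q_2* = 0.062215·15.6071 = 0.971.

q_2* = 0.971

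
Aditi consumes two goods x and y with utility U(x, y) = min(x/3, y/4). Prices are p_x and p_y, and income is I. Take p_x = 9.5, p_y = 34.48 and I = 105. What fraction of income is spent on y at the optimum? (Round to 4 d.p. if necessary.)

With perfect complements, no substitution: consume in ratio x:y = 3:4.
Budget: p_x·x + p_y·(4/3)·x = I, so (3·p_x + 4·p_y)·x = 3·I.
Demand: x*(p_x,p_y,I) = 3·I/(3·p_x + 4·p_y), y* = 4·I/(3·p_x + 4·p_y).
Here 3·9.5 + 4·34.48 = 166.42, giving x* = 1.8928 and y* = 2.5237.
Expenditure on y: 34.48·2.5237 = 87.0184; share = 0.8287.

share on y = 0.8287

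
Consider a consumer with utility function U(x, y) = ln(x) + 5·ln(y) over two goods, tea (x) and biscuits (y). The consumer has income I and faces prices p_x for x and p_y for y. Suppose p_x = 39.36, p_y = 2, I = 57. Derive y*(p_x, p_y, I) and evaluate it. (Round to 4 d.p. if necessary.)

y* = 23.75

The MRS is (1/5)·y/x. Set MRS = p_x/p_y.
So p_y·y = 5·p_x·x; combined with the budget, a share 1/6 of income goes to x.
Demand: x*(p_x,p_y,I) = 1/6·I/p_x and y* = 5/6·I/p_y.
At p_x=39.36, p_y=2, I=57: y* = 5/6·57/2 = 23.75.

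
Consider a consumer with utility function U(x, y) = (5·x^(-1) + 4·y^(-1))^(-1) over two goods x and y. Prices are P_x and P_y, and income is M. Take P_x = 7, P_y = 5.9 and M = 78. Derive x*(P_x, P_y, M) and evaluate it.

x* = 6.1186

MRS = MU_x/MU_y = (5/4)·(y/x)^(2). Set equal to P_x/P_y.
Solve for the ratio: y/x = [(4/5)·P_x/P_y]^(0.5).
With the ratio pinned down, the budget gives x* = M/(P_x + P_y·(y/x)) and y* = (y/x)·x*.
Numerically y/x = 0.974245, so x* = 78/(7 + 5.9·0.974245) = 6.1186.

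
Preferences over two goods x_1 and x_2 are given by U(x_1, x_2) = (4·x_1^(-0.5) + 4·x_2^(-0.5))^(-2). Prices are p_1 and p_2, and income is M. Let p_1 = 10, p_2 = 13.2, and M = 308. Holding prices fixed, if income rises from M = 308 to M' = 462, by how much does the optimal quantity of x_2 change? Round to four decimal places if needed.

Δx_2* = 6.1031

MRS = MU_x_1/MU_x_2 = (x_2/x_1)^(1.5). Set equal to p_1/p_2.
Solve for the ratio: x_2/x_1 = [p_1/p_2]^(2/3).
Substitute x_2 = (x_2/x_1)·x_1 into the budget: x_1* = M/(p_1 + p_2·(x_2/x_1)).
Numerically x_2/x_1 = 0.831031, so x_1* = 308/(10 + 13.2·0.831031) = 14.6879 and x_2* = 0.831031·14.6879 = 12.2061.
At M' = 462: x_2* = 18.3092. Change: 18.3092 − 12.2061 = 6.1031.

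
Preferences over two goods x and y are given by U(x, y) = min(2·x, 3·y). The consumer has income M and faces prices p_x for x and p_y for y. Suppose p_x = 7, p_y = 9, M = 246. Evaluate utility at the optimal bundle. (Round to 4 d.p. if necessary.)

V = 37.8462

Leontief preferences: the optimum is at the kink where x/3 = y/2, i.e. y = (2/3)·x.
Budget: p_x·x + p_y·(2/3)·x = M, so (3·p_x + 2·p_y)·x = 3·M.
Demand: x*(p_x,p_y,M) = 3·M/(3·p_x + 2·p_y), y* = 2·M/(3·p_x + 2·p_y).
Here 3·7 + 2·9 = 39, giving x* = 18.9231 and y* = 12.6154.
Utility at the optimum: U(18.9231, 12.6154) = 37.8462.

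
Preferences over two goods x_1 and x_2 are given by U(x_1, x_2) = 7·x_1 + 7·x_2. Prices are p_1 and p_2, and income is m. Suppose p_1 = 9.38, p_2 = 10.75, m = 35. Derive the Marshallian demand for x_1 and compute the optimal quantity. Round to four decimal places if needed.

x_1* = 3.7313

Linear utility — the consumer picks whichever good has higher MU/price: 7/9.38 = 0.7463 vs 7/10.75 = 0.6512.
x_1 gives more utility per dollar, so spend all income on x_1: x_1* = m/p_1, x_2* = 0.
Numerically: x_1* = 3.7313, x_2* = 0.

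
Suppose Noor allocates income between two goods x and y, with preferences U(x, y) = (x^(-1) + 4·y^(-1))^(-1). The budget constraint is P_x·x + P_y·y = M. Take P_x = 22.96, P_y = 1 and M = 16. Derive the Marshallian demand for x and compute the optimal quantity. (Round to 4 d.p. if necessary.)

x* = 0.4917

MU_x ∝ x^(-2), MU_y ∝ 4·y^(-2), so MRS = (1/4)·(y/x)^(2) = P_x/P_y.
Solve for the ratio: y/x = [4·P_x/P_y]^(0.5).
Substitute y = (y/x)·x into the budget: x* = M/(P_x + P_y·(y/x)).
Numerically y/x = 9.583319, so x* = 16/(22.96 + 1·9.583319) = 0.4917.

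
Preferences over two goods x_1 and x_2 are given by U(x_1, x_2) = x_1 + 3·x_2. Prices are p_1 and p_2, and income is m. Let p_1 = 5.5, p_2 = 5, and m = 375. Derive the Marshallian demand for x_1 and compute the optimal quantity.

x_1* = 0

Numerically: x_1* = 0, x_2* = 75.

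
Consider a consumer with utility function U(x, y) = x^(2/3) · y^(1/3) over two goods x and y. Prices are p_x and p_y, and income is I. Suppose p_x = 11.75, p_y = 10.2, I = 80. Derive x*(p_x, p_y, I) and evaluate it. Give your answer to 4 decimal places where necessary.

x* = 4.539

MU_x/MU_y = (2/3·y)/(1/3·x); tangency sets this equal to p_x/p_y.
So 2/3·p_y·y = 1/3·p_x·x; combined with the budget, a share 2/3 of income goes to x.
Demand: x*(p_x,p_y,I) = 2/3·I/p_x and y* = 1/3·I/p_y.
At p_x=11.75, p_y=10.2, I=80: x* = 2/3·80/11.75 = 4.539.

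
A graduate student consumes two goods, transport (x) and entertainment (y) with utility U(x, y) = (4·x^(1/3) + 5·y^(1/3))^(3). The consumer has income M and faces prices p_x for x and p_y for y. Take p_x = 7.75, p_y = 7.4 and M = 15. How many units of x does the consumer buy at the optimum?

Numerically y/x = 1.497856, so x* = 15/(7.75 + 7.4·1.497856) = 0.7964.

x* = 0.7964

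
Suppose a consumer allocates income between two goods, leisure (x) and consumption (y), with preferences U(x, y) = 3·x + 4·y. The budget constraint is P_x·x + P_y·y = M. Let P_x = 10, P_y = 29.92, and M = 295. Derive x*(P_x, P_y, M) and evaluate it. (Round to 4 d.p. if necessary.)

x* = 29.5

Linear utility — the consumer picks whichever good has higher MU/price: 3/10 = 0.3 vs 4/29.92 = 0.1337.
x gives more utility per dollar, so spend all income on x: x* = M/P_x, y* = 0.
Numerically: x* = 29.5, y* = 0.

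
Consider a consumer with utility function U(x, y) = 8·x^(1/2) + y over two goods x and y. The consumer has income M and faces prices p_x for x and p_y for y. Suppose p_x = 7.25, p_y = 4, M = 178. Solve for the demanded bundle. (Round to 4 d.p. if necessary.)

MU_x = 4/√x, MU_y = 1. Tangency: 4/√x = p_x/p_y.
Solve: √x = 4·p_y/p_x, so x*(p_x,p_y) = (4·p_y/p_x)², and y* = (M − p_x·x*)/p_y.
Plugging in: x* = (4·4/7.25)² = 4.8704, y* = 35.6724.

x* = 4.8704, y* = 35.6724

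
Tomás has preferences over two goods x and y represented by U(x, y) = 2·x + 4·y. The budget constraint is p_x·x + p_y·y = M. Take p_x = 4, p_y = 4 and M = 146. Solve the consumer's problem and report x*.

x* = 0

Perfect substitutes: compare marginal utility per dollar. 2/p_x vs 4/p_y → 0.5 vs 1.
y gives more utility per dollar, so spend all income on y: y* = M/p_y, x* = 0.
Numerically: x* = 0, y* = 36.5.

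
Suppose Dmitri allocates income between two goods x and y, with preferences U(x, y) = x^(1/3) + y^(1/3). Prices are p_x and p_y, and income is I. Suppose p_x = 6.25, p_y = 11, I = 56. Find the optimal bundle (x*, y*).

x* = 5.109, y* = 2.1881

MU_x ∝ x^(-2/3), MU_y ∝ y^(-2/3), so MRS = (y/x)^(2/3) = p_x/p_y.
Solve for the ratio: y/x = [p_x/p_y]^(1.5).
Substitute y = (y/x)·x into the budget: x* = I/(p_x + p_y·(y/x)).
Numerically y/x = 0.428283, so x* = 56/(6.25 + 11·0.428283) = 5.109 and y* = 0.428283·5.109 = 2.1881.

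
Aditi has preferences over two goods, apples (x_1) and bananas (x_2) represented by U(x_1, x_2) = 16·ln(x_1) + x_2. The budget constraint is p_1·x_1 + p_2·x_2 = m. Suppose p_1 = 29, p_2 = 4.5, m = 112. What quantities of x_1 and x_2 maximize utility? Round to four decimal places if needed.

Set MRS = p_1/p_2: (16/x_1)/1 = p_1/p_2.
So x_1*(p_1,p_2) = 16·p_2/p_1, independent of income; and x_2* = (m − 16·p_2)/p_2.
At the given prices: x_1* = 16·4.5/29 = 2.4828, and x_2* = 8.8889.

x_1* = 2.4828, x_2* = 8.8889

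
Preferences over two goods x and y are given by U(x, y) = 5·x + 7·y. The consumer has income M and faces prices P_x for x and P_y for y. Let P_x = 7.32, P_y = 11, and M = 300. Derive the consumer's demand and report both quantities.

Perfect substitutes: compare marginal utility per dollar. 5/P_x vs 7/P_y → 0.6831 vs 0.6364.
x gives more utility per dollar, so spend all income on x: x* = M/P_x, y* = 0.
Numerically: x* = 40.9836, y* = 0.

x* = 40.9836, y* = 0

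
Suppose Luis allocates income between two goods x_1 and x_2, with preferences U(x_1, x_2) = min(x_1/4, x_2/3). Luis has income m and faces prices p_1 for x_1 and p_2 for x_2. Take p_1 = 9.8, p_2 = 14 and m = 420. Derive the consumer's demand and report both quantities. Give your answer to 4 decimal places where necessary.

x_1* = 20.6897, x_2* = 15.5172

With perfect complements, no substitution: consume in ratio x_1:x_2 = 4:3.
Budget: p_1·x_1 + p_2·(3/4)·x_1 = m, so (4·p_1 + 3·p_2)·x_1 = 4·m.
Demand: x_1*(p_1,p_2,m) = 4·m/(4·p_1 + 3·p_2), x_2* = 3·m/(4·p_1 + 3·p_2).
Here 4·9.8 + 3·14 = 81.2, giving x_1* = 20.6897 and x_2* = 15.5172.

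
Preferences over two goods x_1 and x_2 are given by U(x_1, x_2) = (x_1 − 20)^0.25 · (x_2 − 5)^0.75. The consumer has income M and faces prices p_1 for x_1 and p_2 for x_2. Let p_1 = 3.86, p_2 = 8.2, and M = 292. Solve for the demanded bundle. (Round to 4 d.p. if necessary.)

Let x_1' = x_1−20, x_2' = x_2−5. MRS = (1/3)·x_2'/x_1' = p_1/p_2.
Substituting into the budget: x_1* = 20 + 0.25·(M − 20·p_1 − 5·p_2)/p_1, and x_2* = 5 + 0.75·(…)/p_2.
Discretionary income = 292 − 20·3.86 − 5·8.2 = 173.8; x_1* = 20 + 0.25·173.8/3.86 = 31.2565; x_2* = 5 + 0.75·173.8/8.2 = 20.8963.

x_1* = 31.2565, x_2* = 20.8963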